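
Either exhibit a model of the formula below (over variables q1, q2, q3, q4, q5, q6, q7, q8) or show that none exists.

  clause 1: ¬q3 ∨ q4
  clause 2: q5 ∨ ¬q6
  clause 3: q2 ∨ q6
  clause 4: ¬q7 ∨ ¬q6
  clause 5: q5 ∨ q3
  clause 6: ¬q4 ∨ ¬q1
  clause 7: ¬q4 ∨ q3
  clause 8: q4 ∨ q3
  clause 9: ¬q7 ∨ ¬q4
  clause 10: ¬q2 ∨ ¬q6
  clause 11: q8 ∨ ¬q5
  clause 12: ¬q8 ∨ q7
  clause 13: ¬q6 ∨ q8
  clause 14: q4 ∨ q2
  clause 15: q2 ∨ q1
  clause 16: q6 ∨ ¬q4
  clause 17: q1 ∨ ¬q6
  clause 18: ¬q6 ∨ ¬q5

UNSATISFIABLE

Case q3 = False:
Unit clause (q5) forces q5 = True.
Unit clause (¬q4) forces q4 = False.
That conflicts with the unit clause (q4).
That branch fails; take q3 = True instead.
Unit clause (q4) forces q4 = True.
Unit clause (¬q1) forces q1 = False.
Unit clause (¬q7) forces q7 = False.
Unit clause (¬q8) forces q8 = False.
Unit clause (¬q5) forces q5 = False.
Unit clause (¬q6) forces q6 = False.
That conflicts with the unit clause (q6).
Both values of q3 lead to a conflict.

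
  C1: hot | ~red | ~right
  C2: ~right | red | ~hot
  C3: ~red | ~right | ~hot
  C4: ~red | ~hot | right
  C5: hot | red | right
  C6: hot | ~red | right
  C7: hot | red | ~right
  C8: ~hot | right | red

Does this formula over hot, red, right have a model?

No

Branch on hot: set hot = 1.
Branch on right: set right = 0.
The clause (~red) is unit, so red = 0.
Now (red) is unsatisfied and unit — conflict.
Undo right and try right = 1.
The clause (red) is unit, so red = 1.
Now (~red) is unsatisfied and unit — conflict.
Either choice for right ends in contradiction.
Undo hot and try hot = 0.
Branch on red: set red = 0.
The clause (right) is unit, so right = 1.
Now (~right) is unsatisfied and unit — conflict.
Undo red and try red = 1.
The clause (~right) is unit, so right = 0.
Now (right) is unsatisfied and unit — conflict.
Either choice for red ends in contradiction.
Either choice for hot ends in contradiction.
No assignment satisfies every clause.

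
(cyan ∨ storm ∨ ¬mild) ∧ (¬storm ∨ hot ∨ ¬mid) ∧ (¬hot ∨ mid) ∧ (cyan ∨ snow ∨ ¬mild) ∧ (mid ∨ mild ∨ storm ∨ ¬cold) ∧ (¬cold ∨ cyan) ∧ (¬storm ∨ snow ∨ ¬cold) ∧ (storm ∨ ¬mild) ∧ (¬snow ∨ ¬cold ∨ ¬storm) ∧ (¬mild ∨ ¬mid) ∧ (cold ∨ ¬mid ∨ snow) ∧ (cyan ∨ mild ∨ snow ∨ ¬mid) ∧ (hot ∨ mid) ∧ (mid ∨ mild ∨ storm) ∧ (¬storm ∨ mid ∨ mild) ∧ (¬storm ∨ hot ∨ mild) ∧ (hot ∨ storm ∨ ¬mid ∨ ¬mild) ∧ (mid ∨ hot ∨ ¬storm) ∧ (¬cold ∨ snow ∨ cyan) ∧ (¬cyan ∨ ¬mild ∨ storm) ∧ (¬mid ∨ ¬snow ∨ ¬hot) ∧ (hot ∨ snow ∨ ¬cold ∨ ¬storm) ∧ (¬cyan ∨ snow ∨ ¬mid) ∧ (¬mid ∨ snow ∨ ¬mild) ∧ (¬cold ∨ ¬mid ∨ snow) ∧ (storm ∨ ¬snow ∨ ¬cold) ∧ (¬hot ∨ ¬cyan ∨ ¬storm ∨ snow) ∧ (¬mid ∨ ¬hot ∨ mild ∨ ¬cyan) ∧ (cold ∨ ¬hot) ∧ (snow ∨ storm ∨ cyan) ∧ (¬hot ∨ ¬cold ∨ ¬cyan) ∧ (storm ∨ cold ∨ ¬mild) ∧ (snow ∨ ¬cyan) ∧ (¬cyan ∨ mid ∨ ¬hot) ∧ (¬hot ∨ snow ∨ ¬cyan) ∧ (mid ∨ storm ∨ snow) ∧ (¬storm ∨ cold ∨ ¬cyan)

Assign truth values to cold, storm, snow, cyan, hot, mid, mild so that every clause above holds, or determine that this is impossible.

cold ↦ False, storm ↦ False, snow ↦ True, cyan ↦ True, hot ↦ False, mid ↦ True, mild ↦ False

Try hot = False.
(mid) alone gives mid = True.
(¬storm) alone gives storm = False.
(¬mild) alone gives mild = False.
Try cold = False.
(snow) alone gives snow = True.
Every clause is now satisfied; cyan is unconstrained.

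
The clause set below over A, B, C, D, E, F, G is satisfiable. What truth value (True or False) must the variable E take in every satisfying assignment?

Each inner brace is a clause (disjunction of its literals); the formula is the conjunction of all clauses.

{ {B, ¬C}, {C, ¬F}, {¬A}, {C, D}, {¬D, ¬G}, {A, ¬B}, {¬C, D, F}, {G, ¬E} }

Suppose E = True.
(¬A) alone gives A = False.
(¬B) alone gives B = False.
(¬C) alone gives C = False.
(¬F) alone gives F = False.
(D) alone gives D = True.
(¬G) alone gives G = False.
That conflicts with the unit clause (G).
So every satisfying assignment has E = False.

False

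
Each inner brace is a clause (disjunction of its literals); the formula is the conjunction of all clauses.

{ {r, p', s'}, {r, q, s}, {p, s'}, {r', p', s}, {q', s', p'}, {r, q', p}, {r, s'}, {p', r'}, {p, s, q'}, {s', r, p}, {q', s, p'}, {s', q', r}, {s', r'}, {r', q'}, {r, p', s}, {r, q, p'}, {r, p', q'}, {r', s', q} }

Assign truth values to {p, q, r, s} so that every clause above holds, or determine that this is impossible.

p: 0,  q: 0,  r: 1,  s: 0

Try p = 0.
The clause (s') is unit, so s = 0.
The clause (q') is unit, so q = 0.
The clause (r) is unit, so r = 1.
Every clause now holds.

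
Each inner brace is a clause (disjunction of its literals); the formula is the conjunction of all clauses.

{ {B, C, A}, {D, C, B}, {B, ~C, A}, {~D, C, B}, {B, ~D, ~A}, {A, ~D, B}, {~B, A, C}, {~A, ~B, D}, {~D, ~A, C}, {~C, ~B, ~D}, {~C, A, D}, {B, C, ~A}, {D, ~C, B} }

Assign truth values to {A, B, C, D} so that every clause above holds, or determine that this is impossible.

Try B = 1.
Try A = 1.
The clause (D) is unit, so D = 1.
The clause (C) is unit, so C = 1.
Now (~C) is unsatisfied and unit — conflict.
That branch fails; take A = 0 instead.
The clause (C) is unit, so C = 1.
The clause (~D) is unit, so D = 0.
Now (D) is unsatisfied and unit — conflict.
Neither A = 1 nor A = 0 works.
That branch fails; take B = 0 instead.
Try C = 1.
The clause (A) is unit, so A = 1.
The clause (~D) is unit, so D = 0.
Now (D) is unsatisfied and unit — conflict.
That branch fails; take C = 0 instead.
The clause (A) is unit, so A = 1.
Now (~A) is unsatisfied and unit — conflict.
Neither C = 1 nor C = 0 works.
Neither B = 1 nor B = 0 works.

UNSATISFIABLE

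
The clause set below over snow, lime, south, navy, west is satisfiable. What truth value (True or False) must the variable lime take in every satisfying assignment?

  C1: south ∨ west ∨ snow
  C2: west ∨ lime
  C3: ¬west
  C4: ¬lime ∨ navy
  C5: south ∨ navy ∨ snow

Suppose lime = False.
From the singleton clause (west), west = True.
But (¬west) is also a unit clause — contradiction.
So every satisfying assignment has lime = True.

True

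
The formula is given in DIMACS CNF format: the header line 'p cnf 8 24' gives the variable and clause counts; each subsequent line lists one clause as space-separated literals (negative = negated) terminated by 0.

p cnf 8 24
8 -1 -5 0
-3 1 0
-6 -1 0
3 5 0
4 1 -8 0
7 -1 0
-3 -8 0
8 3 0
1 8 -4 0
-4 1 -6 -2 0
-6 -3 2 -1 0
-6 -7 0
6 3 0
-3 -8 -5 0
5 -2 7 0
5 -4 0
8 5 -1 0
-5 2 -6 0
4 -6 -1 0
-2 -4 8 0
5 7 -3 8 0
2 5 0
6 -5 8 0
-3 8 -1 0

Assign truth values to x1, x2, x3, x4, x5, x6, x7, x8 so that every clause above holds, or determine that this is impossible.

UNSATISFIABLE

Branch on x3: set x3 = False.
(x5) alone gives x5 = True.
(x8) alone gives x8 = True.
(x6) alone gives x6 = True.
(¬x1) alone gives x1 = False.
(x4) alone gives x4 = True.
(¬x2) alone gives x2 = False.
Now (x2) is unsatisfied and unit — conflict.
Undo x3 and try x3 = True.
(x1) alone gives x1 = True.
(¬x6) alone gives x6 = False.
(x7) alone gives x7 = True.
(¬x8) alone gives x8 = False.
Now (x8) is unsatisfied and unit — conflict.
Either choice for x3 ends in contradiction.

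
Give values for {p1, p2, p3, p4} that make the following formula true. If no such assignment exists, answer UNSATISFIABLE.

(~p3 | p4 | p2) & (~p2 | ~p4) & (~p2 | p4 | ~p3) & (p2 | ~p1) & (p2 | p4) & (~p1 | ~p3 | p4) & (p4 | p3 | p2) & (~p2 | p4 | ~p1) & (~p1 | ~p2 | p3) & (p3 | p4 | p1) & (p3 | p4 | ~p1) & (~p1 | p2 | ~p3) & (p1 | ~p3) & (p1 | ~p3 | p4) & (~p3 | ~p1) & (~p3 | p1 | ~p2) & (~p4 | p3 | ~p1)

p1 ↦ 0, p2 ↦ 0, p3 ↦ 0, p4 ↦ 1

Suppose p2 = 0.
Unit clause (~p1) forces p1 = 0.
Unit clause (p4) forces p4 = 1.
Unit clause (~p3) forces p3 = 0.
Every clause now holds.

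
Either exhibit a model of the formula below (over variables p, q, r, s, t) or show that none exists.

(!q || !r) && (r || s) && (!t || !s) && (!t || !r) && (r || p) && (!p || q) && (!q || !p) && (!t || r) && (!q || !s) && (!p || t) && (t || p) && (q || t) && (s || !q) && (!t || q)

Case q = false:
From the singleton clause (!p), p = false.
From the singleton clause (r), r = true.
From the singleton clause (!t), t = false.
Now (t) is unsatisfied and unit — conflict.
So q must be the other value — set q = true.
From the singleton clause (!r), r = false.
From the singleton clause (s), s = true.
Now (!s) is unsatisfied and unit — conflict.
Neither q = true nor q = false works.

UNSATISFIABLE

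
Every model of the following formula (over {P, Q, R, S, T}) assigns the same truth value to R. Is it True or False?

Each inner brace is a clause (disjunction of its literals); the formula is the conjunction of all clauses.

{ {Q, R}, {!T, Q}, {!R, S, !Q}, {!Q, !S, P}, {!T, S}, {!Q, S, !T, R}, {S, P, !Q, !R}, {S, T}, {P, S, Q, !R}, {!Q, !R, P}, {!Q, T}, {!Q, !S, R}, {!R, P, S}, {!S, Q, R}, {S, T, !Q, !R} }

Suppose R = false.
(Q) alone gives Q = true.
(T) alone gives T = true.
(S) alone gives S = true.
But (!S) is also a unit clause — contradiction.
So every satisfying assignment has R = True.

True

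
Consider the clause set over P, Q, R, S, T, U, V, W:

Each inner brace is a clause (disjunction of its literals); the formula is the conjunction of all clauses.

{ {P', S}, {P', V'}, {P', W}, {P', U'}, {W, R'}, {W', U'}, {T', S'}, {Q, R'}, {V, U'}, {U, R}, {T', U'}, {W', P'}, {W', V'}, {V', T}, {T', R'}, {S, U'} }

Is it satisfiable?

Satisfiable

Suppose P = 0.
Suppose W = 1.
The clause (U') is unit, so U = 0.
The clause (R) is unit, so R = 1.
The clause (Q) is unit, so Q = 1.
The clause (V') is unit, so V = 0.
The clause (T') is unit, so T = 0.
Every clause is now satisfied; S is unconstrained.
A satisfying assignment: P=0; Q=1; R=1; S=1; T=0; U=0; V=0; W=1.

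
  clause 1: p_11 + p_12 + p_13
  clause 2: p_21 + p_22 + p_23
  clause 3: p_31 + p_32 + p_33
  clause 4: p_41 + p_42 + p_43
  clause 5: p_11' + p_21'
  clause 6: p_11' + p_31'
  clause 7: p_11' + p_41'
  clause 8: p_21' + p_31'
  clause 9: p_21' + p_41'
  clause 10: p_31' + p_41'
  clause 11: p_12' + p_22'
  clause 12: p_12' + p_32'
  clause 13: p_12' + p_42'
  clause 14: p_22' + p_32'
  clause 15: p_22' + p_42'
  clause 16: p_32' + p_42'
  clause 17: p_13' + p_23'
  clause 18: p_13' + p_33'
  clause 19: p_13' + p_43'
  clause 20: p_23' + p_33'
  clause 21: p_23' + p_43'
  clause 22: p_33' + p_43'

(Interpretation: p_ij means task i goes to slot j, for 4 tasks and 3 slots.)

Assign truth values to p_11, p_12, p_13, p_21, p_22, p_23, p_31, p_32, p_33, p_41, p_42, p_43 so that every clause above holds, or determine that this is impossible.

UNSATISFIABLE

Branch on p_11: set p_11 = 0.
Branch on p_12: set p_12 = 1.
The clause (p_22') is unit, so p_22 = 0.
The clause (p_32') is unit, so p_32 = 0.
The clause (p_42') is unit, so p_42 = 0.
Branch on p_21: set p_21 = 1.
The clause (p_31') is unit, so p_31 = 0.
The clause (p_33) is unit, so p_33 = 1.
The clause (p_41') is unit, so p_41 = 0.
The clause (p_43) is unit, so p_43 = 1.
But (p_43') is also a unit clause — contradiction.
That branch fails; take p_21 = 0 instead.
The clause (p_23) is unit, so p_23 = 1.
The clause (p_13') is unit, so p_13 = 0.
The clause (p_33') is unit, so p_33 = 0.
The clause (p_31) is unit, so p_31 = 1.
The clause (p_41') is unit, so p_41 = 0.
The clause (p_43) is unit, so p_43 = 1.
But (p_43') is also a unit clause — contradiction.
Either choice for p_21 ends in contradiction.
That branch fails; take p_12 = 0 instead.
The clause (p_13) is unit, so p_13 = 1.
The clause (p_23') is unit, so p_23 = 0.
The clause (p_33') is unit, so p_33 = 0.
The clause (p_43') is unit, so p_43 = 0.
Branch on p_21: set p_21 = 1.
The clause (p_31') is unit, so p_31 = 0.
The clause (p_32) is unit, so p_32 = 1.
The clause (p_41') is unit, so p_41 = 0.
The clause (p_42) is unit, so p_42 = 1.
But (p_42') is also a unit clause — contradiction.
That branch fails; take p_21 = 0 instead.
The clause (p_22) is unit, so p_22 = 1.
The clause (p_32') is unit, so p_32 = 0.
The clause (p_31) is unit, so p_31 = 1.
The clause (p_41') is unit, so p_41 = 0.
The clause (p_42) is unit, so p_42 = 1.
But (p_42') is also a unit clause — contradiction.
Either choice for p_21 ends in contradiction.
Either choice for p_12 ends in contradiction.
That branch fails; take p_11 = 1 instead.
The clause (p_21') is unit, so p_21 = 0.
The clause (p_31') is unit, so p_31 = 0.
The clause (p_41') is unit, so p_41 = 0.
Branch on p_22: set p_22 = 1.
The clause (p_12') is unit, so p_12 = 0.
The clause (p_32') is unit, so p_32 = 0.
The clause (p_33) is unit, so p_33 = 1.
The clause (p_42') is unit, so p_42 = 0.
The clause (p_43) is unit, so p_43 = 1.
But (p_43') is also a unit clause — contradiction.
That branch fails; take p_22 = 0 instead.
The clause (p_23) is unit, so p_23 = 1.
The clause (p_13') is unit, so p_13 = 0.
The clause (p_33') is unit, so p_33 = 0.
The clause (p_32) is unit, so p_32 = 1.
The clause (p_12') is unit, so p_12 = 0.
The clause (p_42') is unit, so p_42 = 0.
The clause (p_43) is unit, so p_43 = 1.
But (p_43') is also a unit clause — contradiction.
Either choice for p_22 ends in contradiction.
Either choice for p_11 ends in contradiction.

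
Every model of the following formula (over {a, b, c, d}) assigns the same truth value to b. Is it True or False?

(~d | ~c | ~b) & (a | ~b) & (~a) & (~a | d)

Suppose b = 1.
From the singleton clause (a), a = 1.
That conflicts with the unit clause (~a).
So every satisfying assignment has b = False.

False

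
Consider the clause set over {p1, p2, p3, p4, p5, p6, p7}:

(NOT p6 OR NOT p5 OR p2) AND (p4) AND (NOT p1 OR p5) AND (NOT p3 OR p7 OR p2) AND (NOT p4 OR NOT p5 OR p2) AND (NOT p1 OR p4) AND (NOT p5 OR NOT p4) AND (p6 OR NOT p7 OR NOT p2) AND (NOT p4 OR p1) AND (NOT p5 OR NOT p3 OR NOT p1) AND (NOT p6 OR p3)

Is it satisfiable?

The clause (p4) is unit, so p4 = true.
The clause (NOT p5) is unit, so p5 = false.
The clause (NOT p1) is unit, so p1 = false.
But (p1) is also a unit clause — contradiction.
No assignment satisfies every clause.

No, unsatisfiable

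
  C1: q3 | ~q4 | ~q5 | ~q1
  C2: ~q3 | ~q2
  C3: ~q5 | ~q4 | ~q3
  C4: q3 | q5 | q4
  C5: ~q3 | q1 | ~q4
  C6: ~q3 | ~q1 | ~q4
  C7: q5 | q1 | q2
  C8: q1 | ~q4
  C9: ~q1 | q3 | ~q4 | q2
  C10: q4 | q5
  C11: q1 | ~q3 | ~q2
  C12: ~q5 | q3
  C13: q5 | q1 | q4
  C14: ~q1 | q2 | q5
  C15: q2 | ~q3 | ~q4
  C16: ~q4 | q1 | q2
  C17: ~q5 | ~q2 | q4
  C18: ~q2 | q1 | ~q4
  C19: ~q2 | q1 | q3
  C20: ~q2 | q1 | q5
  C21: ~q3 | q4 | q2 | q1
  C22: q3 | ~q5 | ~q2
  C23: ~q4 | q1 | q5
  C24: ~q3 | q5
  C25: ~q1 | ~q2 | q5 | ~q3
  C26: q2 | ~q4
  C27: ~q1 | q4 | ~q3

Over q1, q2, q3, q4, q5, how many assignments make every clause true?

1

There are 2^5 = 32 truth assignments over (q1, q2, q3, q4, q5).
Split on q2. With q2 = 1, the clauses containing q2 are satisfied and ~q2 drops from the rest; 1 of the 2^4 = 16 assignments to the other variables satisfy what remains.
With q2 = 0, by the same count on the reduced clause set, 0 assignments work.
(One model: q1=T, q2=T, q3=F, q4=T, q5=F.)
Total: 1 + 0 = 1.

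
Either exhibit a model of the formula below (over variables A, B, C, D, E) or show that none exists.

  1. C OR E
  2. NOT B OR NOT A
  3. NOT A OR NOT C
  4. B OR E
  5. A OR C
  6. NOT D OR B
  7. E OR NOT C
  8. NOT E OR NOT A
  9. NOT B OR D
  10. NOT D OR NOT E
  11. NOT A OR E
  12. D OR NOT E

Branch on C: set C = true.
The clause (NOT A) is unit, so A = false.
The clause (E) is unit, so E = true.
The clause (NOT D) is unit, so D = false.
That conflicts with the unit clause (D).
So C must be the other value — set C = false.
The clause (E) is unit, so E = true.
The clause (A) is unit, so A = true.
That conflicts with the unit clause (NOT A).
Either choice for C ends in contradiction.

UNSATISFIABLE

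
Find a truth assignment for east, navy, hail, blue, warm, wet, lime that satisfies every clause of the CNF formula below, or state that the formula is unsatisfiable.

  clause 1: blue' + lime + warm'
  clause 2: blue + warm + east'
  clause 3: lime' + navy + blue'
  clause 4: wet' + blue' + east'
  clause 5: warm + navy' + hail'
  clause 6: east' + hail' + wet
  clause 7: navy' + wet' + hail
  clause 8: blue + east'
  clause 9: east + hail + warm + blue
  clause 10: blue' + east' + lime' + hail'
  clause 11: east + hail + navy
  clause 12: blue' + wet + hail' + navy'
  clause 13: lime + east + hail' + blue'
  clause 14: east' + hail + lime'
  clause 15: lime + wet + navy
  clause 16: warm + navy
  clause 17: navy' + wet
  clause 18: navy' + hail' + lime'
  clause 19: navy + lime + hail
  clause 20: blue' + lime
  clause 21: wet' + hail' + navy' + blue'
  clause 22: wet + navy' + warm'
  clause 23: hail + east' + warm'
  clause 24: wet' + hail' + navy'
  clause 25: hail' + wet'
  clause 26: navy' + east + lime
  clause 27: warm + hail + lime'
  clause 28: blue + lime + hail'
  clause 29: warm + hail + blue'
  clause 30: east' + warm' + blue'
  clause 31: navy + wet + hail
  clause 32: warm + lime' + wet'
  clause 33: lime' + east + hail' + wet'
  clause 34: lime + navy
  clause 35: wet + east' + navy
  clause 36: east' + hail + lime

east: 0; navy: 0; hail: 1; blue: 0; warm: 1; wet: 0; lime: 1

Suppose blue = 0.
The clause (east') is unit, so east = 0.
Suppose hail = 1.
The clause (wet') is unit, so wet = 0.
The clause (navy') is unit, so navy = 0.
The clause (lime) is unit, so lime = 1.
The clause (warm) is unit, so warm = 1.
All clauses are satisfied.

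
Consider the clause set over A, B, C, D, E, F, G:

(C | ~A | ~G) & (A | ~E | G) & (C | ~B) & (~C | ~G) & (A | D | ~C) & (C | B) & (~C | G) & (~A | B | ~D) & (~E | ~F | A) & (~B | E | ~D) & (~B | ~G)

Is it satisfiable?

Suppose C = 1.
Unit clause (~G) forces G = 0.
But (G) is also a unit clause — contradiction.
That branch fails; take C = 0 instead.
Unit clause (~B) forces B = 0.
But (B) is also a unit clause — contradiction.
Either choice for C ends in contradiction.
No assignment satisfies every clause.

Unsatisfiable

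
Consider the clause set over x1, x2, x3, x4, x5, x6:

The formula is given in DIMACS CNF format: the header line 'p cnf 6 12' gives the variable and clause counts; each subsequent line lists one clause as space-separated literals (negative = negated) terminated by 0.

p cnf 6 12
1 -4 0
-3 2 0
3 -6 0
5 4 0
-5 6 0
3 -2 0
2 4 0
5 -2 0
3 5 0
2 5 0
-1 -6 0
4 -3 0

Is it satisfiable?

Case x1 = True:
The clause (¬x6) is unit, so x6 = False.
The clause (¬x5) is unit, so x5 = False.
The clause (x4) is unit, so x4 = True.
The clause (¬x2) is unit, so x2 = False.
But (x2) is also a unit clause — contradiction.
So x1 must be the other value — set x1 = False.
The clause (¬x4) is unit, so x4 = False.
The clause (x5) is unit, so x5 = True.
The clause (x6) is unit, so x6 = True.
The clause (x3) is unit, so x3 = True.
But (¬x3) is also a unit clause — contradiction.
Both values of x1 lead to a conflict.
No assignment satisfies every clause.

No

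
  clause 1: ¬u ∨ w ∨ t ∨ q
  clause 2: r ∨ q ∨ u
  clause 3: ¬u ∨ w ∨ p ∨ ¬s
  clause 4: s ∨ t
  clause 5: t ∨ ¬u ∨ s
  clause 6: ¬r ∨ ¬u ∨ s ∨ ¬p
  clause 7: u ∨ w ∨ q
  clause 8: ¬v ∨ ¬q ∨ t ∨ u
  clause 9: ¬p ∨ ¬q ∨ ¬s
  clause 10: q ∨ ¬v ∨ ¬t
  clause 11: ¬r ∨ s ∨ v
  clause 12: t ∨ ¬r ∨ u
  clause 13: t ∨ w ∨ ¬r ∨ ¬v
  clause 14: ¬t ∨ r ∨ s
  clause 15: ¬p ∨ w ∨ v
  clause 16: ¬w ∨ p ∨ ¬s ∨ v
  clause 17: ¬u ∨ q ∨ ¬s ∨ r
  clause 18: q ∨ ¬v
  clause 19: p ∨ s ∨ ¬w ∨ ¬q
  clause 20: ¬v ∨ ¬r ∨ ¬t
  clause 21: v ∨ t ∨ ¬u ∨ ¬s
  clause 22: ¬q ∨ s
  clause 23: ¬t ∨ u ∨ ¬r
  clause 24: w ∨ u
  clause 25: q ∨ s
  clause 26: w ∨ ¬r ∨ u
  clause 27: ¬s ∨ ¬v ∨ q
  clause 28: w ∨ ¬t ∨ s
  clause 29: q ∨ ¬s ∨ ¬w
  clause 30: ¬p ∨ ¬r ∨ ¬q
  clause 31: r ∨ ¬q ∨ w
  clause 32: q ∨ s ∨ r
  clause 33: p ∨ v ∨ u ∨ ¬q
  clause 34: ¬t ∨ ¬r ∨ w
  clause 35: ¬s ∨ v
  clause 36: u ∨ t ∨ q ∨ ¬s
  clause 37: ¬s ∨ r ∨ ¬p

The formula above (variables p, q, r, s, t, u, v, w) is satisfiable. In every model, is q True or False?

Suppose q = False.
From the singleton clause (¬v), v = False.
From the singleton clause (s), s = True.
That conflicts with the unit clause (¬s).
So every satisfying assignment has q = True.

True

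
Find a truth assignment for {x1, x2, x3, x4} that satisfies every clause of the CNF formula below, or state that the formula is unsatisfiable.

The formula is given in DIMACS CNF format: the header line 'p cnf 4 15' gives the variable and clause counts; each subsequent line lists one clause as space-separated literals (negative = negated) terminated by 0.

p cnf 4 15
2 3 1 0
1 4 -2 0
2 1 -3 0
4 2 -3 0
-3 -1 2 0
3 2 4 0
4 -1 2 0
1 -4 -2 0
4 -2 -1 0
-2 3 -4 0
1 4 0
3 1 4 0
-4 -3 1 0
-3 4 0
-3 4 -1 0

Try x1 = True.
Try x3 = True.
The clause (x2) is unit, so x2 = True.
The clause (x4) is unit, so x4 = True.
This assignment satisfies each clause.

x1: True,  x2: True,  x3: True,  x4: True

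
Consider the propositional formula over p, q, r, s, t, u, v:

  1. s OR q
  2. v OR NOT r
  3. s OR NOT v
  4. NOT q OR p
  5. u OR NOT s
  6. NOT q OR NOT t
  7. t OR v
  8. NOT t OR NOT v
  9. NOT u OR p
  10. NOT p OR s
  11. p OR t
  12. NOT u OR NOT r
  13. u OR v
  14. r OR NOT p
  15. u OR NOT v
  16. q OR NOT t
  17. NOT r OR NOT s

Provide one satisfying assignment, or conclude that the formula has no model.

UNSATISFIABLE

Branch on s: set s = true.
Unit clause (u) forces u = true.
Unit clause (p) forces p = true.
Unit clause (NOT r) forces r = false.
That conflicts with the unit clause (r).
That branch fails; take s = false instead.
Unit clause (q) forces q = true.
Unit clause (NOT v) forces v = false.
Unit clause (NOT r) forces r = false.
Unit clause (p) forces p = true.
That conflicts with the unit clause (NOT p).
Either choice for s ends in contradiction.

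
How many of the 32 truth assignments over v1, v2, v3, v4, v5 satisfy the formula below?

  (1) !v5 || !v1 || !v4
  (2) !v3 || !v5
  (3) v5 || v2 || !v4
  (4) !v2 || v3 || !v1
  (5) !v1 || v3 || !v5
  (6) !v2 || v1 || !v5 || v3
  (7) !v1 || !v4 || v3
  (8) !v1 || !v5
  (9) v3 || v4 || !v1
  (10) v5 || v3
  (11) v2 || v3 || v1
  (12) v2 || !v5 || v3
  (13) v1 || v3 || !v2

6

There are 2^5 = 32 truth assignments over (v1, v2, v3, v4, v5).
Split on v2. With v2 = true, the clauses containing v2 are satisfied and !v2 drops from the rest; 4 of the 2^4 = 16 assignments to the other variables satisfy what remains.
With v2 = false, by the same count on the reduced clause set, 2 assignments work.
Total: 4 + 2 = 6.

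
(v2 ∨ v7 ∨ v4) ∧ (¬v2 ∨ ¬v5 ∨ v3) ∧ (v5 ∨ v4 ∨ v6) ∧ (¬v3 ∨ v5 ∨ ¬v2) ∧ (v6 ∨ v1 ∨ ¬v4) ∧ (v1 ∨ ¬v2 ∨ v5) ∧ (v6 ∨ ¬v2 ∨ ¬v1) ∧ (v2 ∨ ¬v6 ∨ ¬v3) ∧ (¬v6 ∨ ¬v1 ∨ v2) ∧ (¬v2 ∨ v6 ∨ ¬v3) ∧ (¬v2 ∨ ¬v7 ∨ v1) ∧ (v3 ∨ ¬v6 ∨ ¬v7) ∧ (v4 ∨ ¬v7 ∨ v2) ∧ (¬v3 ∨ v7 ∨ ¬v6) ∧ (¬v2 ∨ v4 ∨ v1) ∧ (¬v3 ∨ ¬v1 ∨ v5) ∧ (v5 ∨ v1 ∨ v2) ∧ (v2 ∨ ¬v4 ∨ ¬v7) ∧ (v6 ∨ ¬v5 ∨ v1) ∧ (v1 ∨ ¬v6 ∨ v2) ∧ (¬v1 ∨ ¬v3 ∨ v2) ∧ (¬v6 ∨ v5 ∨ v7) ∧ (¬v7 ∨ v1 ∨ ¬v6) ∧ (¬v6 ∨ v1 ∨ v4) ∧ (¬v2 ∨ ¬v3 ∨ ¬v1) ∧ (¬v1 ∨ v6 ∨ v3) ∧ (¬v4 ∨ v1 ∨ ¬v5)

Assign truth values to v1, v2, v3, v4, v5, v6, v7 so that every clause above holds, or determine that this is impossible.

Try v2 = True.
Try v5 = False.
Unit clause (¬v3) forces v3 = False.
Unit clause (v1) forces v1 = True.
Unit clause (v6) forces v6 = True.
Unit clause (¬v7) forces v7 = False.
Now (v7) is unsatisfied and unit — conflict.
Undo v5 and try v5 = True.
Unit clause (v3) forces v3 = True.
Unit clause (v6) forces v6 = True.
Unit clause (v7) forces v7 = True.
Unit clause (v1) forces v1 = True.
Now (¬v1) is unsatisfied and unit — conflict.
Either choice for v5 ends in contradiction.
Undo v2 and try v2 = False.
Try v7 = True.
Unit clause (v4) forces v4 = True.
Now (¬v4) is unsatisfied and unit — conflict.
Undo v7 and try v7 = False.
Unit clause (v4) forces v4 = True.
Try v6 = True.
Unit clause (¬v3) forces v3 = False.
Unit clause (¬v1) forces v1 = False.
Now (v1) is unsatisfied and unit — conflict.
Undo v6 and try v6 = False.
Unit clause (v1) forces v1 = True.
Unit clause (¬v3) forces v3 = False.
Now (v3) is unsatisfied and unit — conflict.
Either choice for v6 ends in contradiction.
Either choice for v7 ends in contradiction.
Either choice for v2 ends in contradiction.

UNSATISFIABLE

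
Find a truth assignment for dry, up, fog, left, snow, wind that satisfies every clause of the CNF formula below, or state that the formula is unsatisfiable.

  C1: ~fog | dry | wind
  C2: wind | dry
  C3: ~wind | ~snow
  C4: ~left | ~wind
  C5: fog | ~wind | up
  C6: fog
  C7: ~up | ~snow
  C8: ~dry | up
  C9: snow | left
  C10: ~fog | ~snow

dry ↦ 1; up ↦ 1; fog ↦ 1; left ↦ 1; snow ↦ 0; wind ↦ 0

The clause (fog) is unit, so fog = 1.
The clause (~snow) is unit, so snow = 0.
The clause (left) is unit, so left = 1.
The clause (~wind) is unit, so wind = 0.
The clause (dry) is unit, so dry = 1.
The clause (up) is unit, so up = 1.
This assignment satisfies each clause.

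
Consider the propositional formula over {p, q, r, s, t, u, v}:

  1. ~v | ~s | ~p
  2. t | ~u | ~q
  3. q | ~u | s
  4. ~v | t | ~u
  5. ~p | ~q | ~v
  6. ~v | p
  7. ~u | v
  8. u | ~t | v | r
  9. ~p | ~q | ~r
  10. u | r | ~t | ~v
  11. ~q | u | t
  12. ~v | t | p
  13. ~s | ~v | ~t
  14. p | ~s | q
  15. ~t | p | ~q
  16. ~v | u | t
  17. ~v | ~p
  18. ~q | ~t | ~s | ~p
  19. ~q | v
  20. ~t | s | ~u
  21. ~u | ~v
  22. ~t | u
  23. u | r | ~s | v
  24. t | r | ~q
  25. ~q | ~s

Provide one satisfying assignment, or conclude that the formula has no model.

Branch on v: set v = 0.
The clause (~u) is unit, so u = 0.
The clause (~q) is unit, so q = 0.
The clause (~t) is unit, so t = 0.
Branch on p: set p = 0.
The clause (~s) is unit, so s = 0.
Every clause is now satisfied; r is unconstrained.

p: 0, q: 0, r: 0, s: 0, t: 0, u: 0, v: 0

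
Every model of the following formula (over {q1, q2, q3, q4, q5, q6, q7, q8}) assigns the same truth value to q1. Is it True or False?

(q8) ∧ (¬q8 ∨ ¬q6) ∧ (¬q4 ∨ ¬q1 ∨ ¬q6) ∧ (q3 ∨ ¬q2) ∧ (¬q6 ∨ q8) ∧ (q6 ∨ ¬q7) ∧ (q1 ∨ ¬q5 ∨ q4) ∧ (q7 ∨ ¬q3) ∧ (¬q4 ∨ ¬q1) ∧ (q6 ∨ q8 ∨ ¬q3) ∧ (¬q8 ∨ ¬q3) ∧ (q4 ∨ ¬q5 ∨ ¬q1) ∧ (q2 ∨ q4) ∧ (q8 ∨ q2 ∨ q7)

Suppose q1 = True.
From the singleton clause (q8), q8 = True.
From the singleton clause (¬q6), q6 = False.
From the singleton clause (¬q7), q7 = False.
From the singleton clause (¬q3), q3 = False.
From the singleton clause (¬q2), q2 = False.
From the singleton clause (¬q4), q4 = False.
But (q4) is also a unit clause — contradiction.
So every satisfying assignment has q1 = False.

False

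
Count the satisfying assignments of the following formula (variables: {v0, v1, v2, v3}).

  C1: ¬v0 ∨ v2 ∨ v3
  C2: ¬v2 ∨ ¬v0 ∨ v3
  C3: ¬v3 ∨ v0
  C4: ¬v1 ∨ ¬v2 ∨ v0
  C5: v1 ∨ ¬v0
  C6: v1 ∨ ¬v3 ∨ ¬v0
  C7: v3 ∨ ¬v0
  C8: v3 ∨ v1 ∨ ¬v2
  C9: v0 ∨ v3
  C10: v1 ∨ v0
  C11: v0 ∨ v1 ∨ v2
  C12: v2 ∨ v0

There are 2^4 = 16 truth assignments over (v0, v1, v2, v3).
Check each against the 12 clauses (columns in the order v0, v1, v2, v3):
  F F F F  ✗ fails (v0 ∨ v3)
  F F F T  ✗ fails (¬v3 ∨ v0)
  F F T F  ✗ fails (v3 ∨ v1 ∨ ¬v2)
  F F T T  ✗ fails (¬v3 ∨ v0)
  F T F F  ✗ fails (v0 ∨ v3)
  F T F T  ✗ fails (¬v3 ∨ v0)
  F T T F  ✗ fails (¬v1 ∨ ¬v2 ∨ v0)
  F T T T  ✗ fails (¬v3 ∨ v0)
  T F F F  ✗ fails (¬v0 ∨ v2 ∨ v3)
  T F F T  ✗ fails (v1 ∨ ¬v0)
  T F T F  ✗ fails (¬v2 ∨ ¬v0 ∨ v3)
  T F T T  ✗ fails (v1 ∨ ¬v0)
  T T F F  ✗ fails (¬v0 ∨ v2 ∨ v3)
  T T F T  ✓ satisfies all
  T T T F  ✗ fails (¬v2 ∨ ¬v0 ∨ v3)
  T T T T  ✓ satisfies all
2 of the 16 rows are models.

2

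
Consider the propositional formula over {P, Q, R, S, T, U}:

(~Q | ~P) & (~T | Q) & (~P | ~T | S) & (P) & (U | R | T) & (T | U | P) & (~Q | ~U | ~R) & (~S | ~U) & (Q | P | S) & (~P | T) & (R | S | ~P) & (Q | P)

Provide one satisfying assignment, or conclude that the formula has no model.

UNSATISFIABLE

The clause (P) is unit, so P = 1.
The clause (~Q) is unit, so Q = 0.
The clause (~T) is unit, so T = 0.
Now (T) is unsatisfied and unit — conflict.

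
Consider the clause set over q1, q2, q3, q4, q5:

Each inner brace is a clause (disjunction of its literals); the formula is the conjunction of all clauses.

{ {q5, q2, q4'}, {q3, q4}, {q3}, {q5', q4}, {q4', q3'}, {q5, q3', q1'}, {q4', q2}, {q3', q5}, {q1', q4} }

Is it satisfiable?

(q3) alone gives q3 = 1.
(q4') alone gives q4 = 0.
(q5') alone gives q5 = 0.
That conflicts with the unit clause (q5).
No assignment satisfies every clause.

Unsatisfiable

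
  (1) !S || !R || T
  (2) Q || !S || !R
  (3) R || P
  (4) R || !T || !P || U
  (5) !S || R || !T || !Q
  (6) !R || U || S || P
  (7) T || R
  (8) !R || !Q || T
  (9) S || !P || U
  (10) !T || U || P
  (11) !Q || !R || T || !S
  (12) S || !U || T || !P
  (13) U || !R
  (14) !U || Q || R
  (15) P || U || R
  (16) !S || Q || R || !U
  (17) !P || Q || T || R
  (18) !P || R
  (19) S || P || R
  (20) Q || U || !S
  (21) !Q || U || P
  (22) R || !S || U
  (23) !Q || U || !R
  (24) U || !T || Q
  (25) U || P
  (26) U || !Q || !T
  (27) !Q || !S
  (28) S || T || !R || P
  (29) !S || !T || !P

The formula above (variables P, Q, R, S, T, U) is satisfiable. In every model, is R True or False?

Suppose R = false.
Unit clause (P) forces P = true.
But (!P) is also a unit clause — contradiction.
So every satisfying assignment has R = True.

True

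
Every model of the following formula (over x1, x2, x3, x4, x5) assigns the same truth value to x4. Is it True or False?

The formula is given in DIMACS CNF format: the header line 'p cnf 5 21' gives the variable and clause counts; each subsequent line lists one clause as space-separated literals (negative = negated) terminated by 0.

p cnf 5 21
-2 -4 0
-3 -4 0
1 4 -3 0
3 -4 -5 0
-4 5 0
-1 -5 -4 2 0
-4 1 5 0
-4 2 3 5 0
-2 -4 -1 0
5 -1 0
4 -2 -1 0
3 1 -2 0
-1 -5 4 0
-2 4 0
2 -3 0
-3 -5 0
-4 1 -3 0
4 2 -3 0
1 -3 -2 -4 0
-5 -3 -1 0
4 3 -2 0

False

Suppose x4 = True.
The clause (¬x2) is unit, so x2 = False.
The clause (¬x3) is unit, so x3 = False.
The clause (¬x5) is unit, so x5 = False.
Now (x5) is unsatisfied and unit — conflict.
So every satisfying assignment has x4 = False.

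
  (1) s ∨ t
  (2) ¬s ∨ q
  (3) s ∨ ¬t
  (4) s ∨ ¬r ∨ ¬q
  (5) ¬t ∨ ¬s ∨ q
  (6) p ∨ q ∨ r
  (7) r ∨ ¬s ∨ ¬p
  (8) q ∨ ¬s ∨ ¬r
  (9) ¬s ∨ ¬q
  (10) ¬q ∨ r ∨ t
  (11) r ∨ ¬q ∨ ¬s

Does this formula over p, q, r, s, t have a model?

No

Case s = True:
(q) alone gives q = True.
That conflicts with the unit clause (¬q).
Undo s and try s = False.
(t) alone gives t = True.
That conflicts with the unit clause (¬t).
Either choice for s ends in contradiction.
No assignment satisfies every clause.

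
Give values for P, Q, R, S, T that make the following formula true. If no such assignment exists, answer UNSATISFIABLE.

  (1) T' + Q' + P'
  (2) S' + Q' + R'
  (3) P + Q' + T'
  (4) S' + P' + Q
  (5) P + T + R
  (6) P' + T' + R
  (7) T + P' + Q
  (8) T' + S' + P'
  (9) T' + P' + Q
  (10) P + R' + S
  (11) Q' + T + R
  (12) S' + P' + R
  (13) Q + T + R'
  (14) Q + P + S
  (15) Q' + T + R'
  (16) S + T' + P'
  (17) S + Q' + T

P ↦ 0; Q ↦ 0; R ↦ 0; S ↦ 1; T ↦ 1

Try T = 1.
Try Q = 0.
The clause (P') is unit, so P = 0.
The clause (S) is unit, so S = 1.
Every clause is now satisfied; R is unconstrained.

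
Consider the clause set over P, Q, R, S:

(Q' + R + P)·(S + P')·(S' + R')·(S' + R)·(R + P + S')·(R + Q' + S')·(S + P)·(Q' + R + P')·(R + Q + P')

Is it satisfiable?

Suppose S = 1.
Unit clause (R') forces R = 0.
That conflicts with the unit clause (R).
Backtrack on S: now try S = 0.
Unit clause (P') forces P = 0.
That conflicts with the unit clause (P).
Either choice for S ends in contradiction.
No assignment satisfies every clause.

Unsatisfiable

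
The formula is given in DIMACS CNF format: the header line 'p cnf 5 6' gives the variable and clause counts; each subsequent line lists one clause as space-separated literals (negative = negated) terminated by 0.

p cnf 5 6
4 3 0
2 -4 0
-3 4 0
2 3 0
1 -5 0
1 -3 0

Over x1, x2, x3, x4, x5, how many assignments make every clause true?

There are 2^5 = 32 truth assignments over (x1, x2, x3, x4, x5).
Split on x3. With x3 = True, the clauses containing x3 are satisfied and ¬x3 drops from the rest; 2 of the 2^4 = 16 assignments to the other variables satisfy what remains.
With x3 = False, by the same count on the reduced clause set, 3 assignments work.
(One model: x1=F, x2=T, x3=F, x4=T, x5=F.)
Total: 2 + 3 = 5.

5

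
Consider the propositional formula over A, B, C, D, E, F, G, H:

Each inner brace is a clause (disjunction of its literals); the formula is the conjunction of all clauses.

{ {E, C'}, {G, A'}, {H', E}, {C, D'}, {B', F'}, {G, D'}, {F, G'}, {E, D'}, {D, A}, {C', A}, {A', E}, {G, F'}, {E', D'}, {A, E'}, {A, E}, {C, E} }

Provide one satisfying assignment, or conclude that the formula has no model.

Suppose E = 1.
From the singleton clause (D'), D = 0.
From the singleton clause (A), A = 1.
From the singleton clause (G), G = 1.
From the singleton clause (F), F = 1.
From the singleton clause (B'), B = 0.
No clause remains; C, H are free.

A=1,  B=0,  C=0,  D=0,  E=1,  F=1,  G=1,  H=1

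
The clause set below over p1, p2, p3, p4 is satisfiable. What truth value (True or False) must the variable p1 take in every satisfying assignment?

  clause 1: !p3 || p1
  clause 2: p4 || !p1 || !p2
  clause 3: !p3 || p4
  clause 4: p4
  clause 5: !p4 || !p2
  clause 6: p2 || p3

Suppose p1 = false.
Unit clause (!p3) forces p3 = false.
Unit clause (p4) forces p4 = true.
Unit clause (!p2) forces p2 = false.
Now (p2) is unsatisfied and unit — conflict.
So every satisfying assignment has p1 = True.

True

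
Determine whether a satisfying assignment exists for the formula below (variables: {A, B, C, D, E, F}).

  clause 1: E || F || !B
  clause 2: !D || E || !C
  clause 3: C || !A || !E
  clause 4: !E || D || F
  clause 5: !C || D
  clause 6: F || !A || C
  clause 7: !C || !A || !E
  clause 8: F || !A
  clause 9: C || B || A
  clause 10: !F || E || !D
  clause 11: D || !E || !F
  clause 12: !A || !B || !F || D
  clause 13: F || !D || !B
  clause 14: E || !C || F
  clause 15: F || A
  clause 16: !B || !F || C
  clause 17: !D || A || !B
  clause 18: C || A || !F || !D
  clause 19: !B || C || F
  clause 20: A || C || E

Case C = false:
Case A = true:
From the singleton clause (!E), E = false.
From the singleton clause (F), F = true.
From the singleton clause (!D), D = false.
From the singleton clause (!B), B = false.
Every clause now holds.
A satisfying assignment: A ↦ true, B ↦ false, C ↦ false, D ↦ false, E ↦ false, F ↦ true.

Satisfiable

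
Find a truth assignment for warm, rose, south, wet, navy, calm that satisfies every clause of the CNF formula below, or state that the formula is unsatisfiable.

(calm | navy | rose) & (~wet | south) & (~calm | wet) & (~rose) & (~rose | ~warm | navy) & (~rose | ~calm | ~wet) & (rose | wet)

Unit clause (~rose) forces rose = 0.
Unit clause (wet) forces wet = 1.
Unit clause (south) forces south = 1.
Branch on calm: set calm = 1.
Every clause is now satisfied; warm, navy are unconstrained.

warm: 1, rose: 0, south: 1, wet: 1, navy: 0, calm: 1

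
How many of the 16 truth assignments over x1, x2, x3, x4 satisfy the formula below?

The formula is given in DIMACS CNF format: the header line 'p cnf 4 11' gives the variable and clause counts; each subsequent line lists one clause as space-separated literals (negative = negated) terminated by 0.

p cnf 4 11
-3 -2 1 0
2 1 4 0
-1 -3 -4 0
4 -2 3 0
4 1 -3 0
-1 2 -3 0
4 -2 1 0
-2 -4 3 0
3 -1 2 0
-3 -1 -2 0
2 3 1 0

1

There are 2^4 = 16 truth assignments over (x1, x2, x3, x4).
Split on x3. With x3 = True, the clauses containing x3 are satisfied and ¬x3 drops from the rest; 1 of the 2^3 = 8 assignments to the other variables satisfy what remains.
With x3 = False, by the same count on the reduced clause set, 0 assignments work.
Total: 1 + 0 = 1.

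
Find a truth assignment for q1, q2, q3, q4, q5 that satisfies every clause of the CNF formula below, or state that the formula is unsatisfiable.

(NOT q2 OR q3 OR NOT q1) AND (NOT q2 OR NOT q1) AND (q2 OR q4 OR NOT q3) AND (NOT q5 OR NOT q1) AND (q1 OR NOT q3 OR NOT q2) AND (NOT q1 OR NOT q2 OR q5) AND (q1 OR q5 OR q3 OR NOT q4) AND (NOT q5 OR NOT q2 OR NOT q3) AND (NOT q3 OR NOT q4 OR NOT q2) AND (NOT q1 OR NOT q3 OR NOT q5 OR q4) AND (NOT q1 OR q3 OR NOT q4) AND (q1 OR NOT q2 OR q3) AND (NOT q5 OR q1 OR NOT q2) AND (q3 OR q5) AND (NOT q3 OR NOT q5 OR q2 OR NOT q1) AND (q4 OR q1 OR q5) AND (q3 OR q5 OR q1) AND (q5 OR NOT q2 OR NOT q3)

Branch on q2: set q2 = false.
Branch on q4: set q4 = true.
Branch on q5: set q5 = false.
The clause (q3) is unit, so q3 = true.
Every clause is now satisfied; q1 is unconstrained.

q1=true,  q2=false,  q3=true,  q4=true,  q5=false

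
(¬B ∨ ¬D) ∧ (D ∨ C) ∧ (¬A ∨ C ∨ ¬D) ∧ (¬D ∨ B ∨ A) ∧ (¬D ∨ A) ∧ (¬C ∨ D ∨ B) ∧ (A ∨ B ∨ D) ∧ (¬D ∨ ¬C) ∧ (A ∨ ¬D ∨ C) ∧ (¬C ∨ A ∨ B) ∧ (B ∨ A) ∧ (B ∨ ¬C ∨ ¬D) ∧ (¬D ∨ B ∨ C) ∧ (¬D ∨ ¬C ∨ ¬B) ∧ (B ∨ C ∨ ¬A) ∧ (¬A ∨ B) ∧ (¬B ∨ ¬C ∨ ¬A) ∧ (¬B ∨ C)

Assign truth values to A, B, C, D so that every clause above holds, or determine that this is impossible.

A=False; B=True; C=True; D=False

Try B = True.
The clause (¬D) is unit, so D = False.
The clause (C) is unit, so C = True.
The clause (¬A) is unit, so A = False.
All clauses are satisfied.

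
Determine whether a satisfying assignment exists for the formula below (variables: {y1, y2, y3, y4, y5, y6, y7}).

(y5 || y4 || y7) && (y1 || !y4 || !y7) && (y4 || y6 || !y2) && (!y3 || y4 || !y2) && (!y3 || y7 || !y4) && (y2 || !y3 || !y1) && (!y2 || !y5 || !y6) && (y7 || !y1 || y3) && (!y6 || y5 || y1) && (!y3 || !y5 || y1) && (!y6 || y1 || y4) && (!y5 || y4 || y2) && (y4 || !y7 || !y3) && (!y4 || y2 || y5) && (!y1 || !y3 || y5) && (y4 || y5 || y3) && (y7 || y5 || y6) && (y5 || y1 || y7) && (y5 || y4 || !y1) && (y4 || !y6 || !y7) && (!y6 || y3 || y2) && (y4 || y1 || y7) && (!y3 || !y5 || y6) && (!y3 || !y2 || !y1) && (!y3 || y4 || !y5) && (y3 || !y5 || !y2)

Branch on y5: set y5 = false.
Branch on y4: set y4 = true.
Unit clause (y2) forces y2 = true.
Branch on y1: set y1 = true.
Unit clause (!y3) forces y3 = false.
Unit clause (y7) forces y7 = true.
Every clause is now satisfied; y6 is unconstrained.
A satisfying assignment: y1 ↦ true,  y2 ↦ true,  y3 ↦ false,  y4 ↦ true,  y5 ↦ false,  y6 ↦ false,  y7 ↦ true.

Yes, satisfiable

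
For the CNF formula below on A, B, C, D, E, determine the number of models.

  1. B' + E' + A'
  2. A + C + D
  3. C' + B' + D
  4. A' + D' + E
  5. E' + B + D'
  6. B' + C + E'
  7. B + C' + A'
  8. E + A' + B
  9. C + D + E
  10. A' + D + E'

7

There are 2^5 = 32 truth assignments over (A, B, C, D, E).
Split on C. With C = 1, the clauses containing C are satisfied and C' drops from the rest; 5 of the 2^4 = 16 assignments to the other variables satisfy what remains.
With C = 0, by the same count on the reduced clause set, 2 assignments work.
(One model: A=F, B=F, C=F, D=T, E=F.)
Total: 5 + 2 = 7.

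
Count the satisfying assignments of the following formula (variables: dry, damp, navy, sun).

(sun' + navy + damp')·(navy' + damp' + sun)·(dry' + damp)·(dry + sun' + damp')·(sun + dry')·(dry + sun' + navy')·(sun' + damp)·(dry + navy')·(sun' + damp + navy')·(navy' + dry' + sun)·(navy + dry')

3

There are 2^4 = 16 truth assignments over (dry, damp, navy, sun).
Check each against the 11 clauses (columns in the order dry, damp, navy, sun):
  F F F F  ✓ satisfies all
  F F F T  ✗ fails (sun' + damp)
  F F T F  ✗ fails (dry + navy')
  F F T T  ✗ fails (dry + sun' + navy')
  F T F F  ✓ satisfies all
  F T F T  ✗ fails (sun' + navy + damp')
  F T T F  ✗ fails (navy' + damp' + sun)
  F T T T  ✗ fails (dry + sun' + damp')
  T F F F  ✗ fails (dry' + damp)
  T F F T  ✗ fails (dry' + damp)
  T F T F  ✗ fails (dry' + damp)
  T F T T  ✗ fails (dry' + damp)
  T T F F  ✗ fails (sun + dry')
  T T F T  ✗ fails (sun' + navy + damp')
  T T T F  ✗ fails (navy' + damp' + sun)
  T T T T  ✓ satisfies all
3 of the 16 rows are models.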